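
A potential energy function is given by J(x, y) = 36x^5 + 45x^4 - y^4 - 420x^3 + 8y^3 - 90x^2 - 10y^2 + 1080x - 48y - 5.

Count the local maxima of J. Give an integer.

4

J separates as a function of x plus a function of y, so ∇J=0 decouples.
∂J/∂x = 180(x - 2)(x - 1)(x + 1)(x + 3) = 0 at x ∈ {-3, -1, 1, 2}; ∂J/∂y = -4(y - 4)(y - 3)(y + 1) = 0 at y ∈ {-1, 3, 4}.
The Hessian is diagonal: diag(J_xx, J_yy). Second derivatives: J_xx(-3)=-7200, J_xx(-1)=2160, J_xx(1)=-1440, J_xx(2)=2700; J_yy(-1)=-80, J_yy(3)=16, J_yy(4)=-20.
Local maxima occur where both diagonal entries negative: (-3, -1), (-3, 4), (1, -1), (1, 4). Count: 4.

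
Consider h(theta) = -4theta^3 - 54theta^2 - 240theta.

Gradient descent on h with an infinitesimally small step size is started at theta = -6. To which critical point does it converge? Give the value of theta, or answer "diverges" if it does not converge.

h'(theta) = -12(theta + 4)(theta + 5), so h'(-6) = -24.
Gradient descent moves in the -h' direction, i.e. theta is increasing.
The nearest critical point in that direction is theta = -5, where h'' = 12 > 0 (a local minimum). The iterate converges there.

-5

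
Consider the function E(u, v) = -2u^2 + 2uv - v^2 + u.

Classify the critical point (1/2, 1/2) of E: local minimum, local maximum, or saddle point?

local maximum

The Hessian of E is constant: H = [[-4, 2], [2, -2]].
det(H) = (-4)·(-2) − 2² = 4.
det(H) > 0 and tr(H) = -6 < 0, so H is negative definite and the point is a local maximum.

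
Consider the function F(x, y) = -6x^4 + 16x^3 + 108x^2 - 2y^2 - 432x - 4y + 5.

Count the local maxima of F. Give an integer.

F separates as a function of x plus a function of y, so ∇F=0 decouples.
∂F/∂x = -24(x - 3)(x - 2)(x + 3) = 0 at x ∈ {-3, 2, 3}; ∂F/∂y = -4(y + 1) = 0 at y ∈ {-1}.
The Hessian is diagonal: diag(F_xx, F_yy). Second derivatives: F_xx(-3)=-720, F_xx(2)=120, F_xx(3)=-144; F_yy(-1)=-4.
Local maxima occur where both diagonal entries negative: (-3, -1), (3, -1). Count: 2.

2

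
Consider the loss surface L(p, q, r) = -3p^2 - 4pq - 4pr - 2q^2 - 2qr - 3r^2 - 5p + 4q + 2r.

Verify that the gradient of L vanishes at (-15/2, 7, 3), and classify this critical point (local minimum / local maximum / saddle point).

local maximum

∇L = (-6p - 4q - 4r - 5, -4p - 4q - 2r + 4, -4p - 2q - 6r + 2); substituting (-15/2, 7, 3) gives ∇L = (0, 0, 0), so (-15/2, 7, 3) is indeed a critical point.
The Hessian is constant: H = [[-6, -4, -4], [-4, -4, -2], [-4, -2, -6]].
Leading principal minors: Δ₁ = -6, Δ₂ = 8, Δ₃ = -24.
The minors alternate sign starting negative (−, +, −), so H is negative definite: a local maximum.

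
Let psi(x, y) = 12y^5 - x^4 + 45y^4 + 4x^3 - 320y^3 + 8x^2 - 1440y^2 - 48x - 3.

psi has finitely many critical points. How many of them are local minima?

psi separates as a function of x plus a function of y, so ∇psi=0 decouples.
∂psi/∂x = -4(x - 3)(x - 2)(x + 2) = 0 at x ∈ {-2, 2, 3}; ∂psi/∂y = 60y(y - 4)(y + 3)(y + 4) = 0 at y ∈ {-4, -3, 0, 4}.
The Hessian is diagonal: diag(psi_xx, psi_yy). Second derivatives: psi_xx(-2)=-80, psi_xx(2)=16, psi_xx(3)=-20; psi_yy(-4)=-1920, psi_yy(-3)=1260, psi_yy(0)=-2880, psi_yy(4)=13440.
Local minima occur where both diagonal entries positive: (2, -3), (2, 4). Count: 2.

2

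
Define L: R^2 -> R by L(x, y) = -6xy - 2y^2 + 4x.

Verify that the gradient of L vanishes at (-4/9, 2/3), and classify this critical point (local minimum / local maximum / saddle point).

saddle point

∇L = (-6y + 4, -6x - 4y); substituting (-4/9, 2/3) gives ∇L = (0, 0), so (-4/9, 2/3) is indeed a critical point.
The Hessian of L is constant: H = [[0, -6], [-6, -4]].
det(H) = 0·(-4) − (-6)² = -36.
Since det(H) < 0, H is indefinite and the critical point is a saddle point.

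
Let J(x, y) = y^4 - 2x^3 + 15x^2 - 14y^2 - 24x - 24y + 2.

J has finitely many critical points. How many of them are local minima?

J separates as a function of x plus a function of y, so ∇J=0 decouples.
∂J/∂x = -6(x - 4)(x - 1) = 0 at x ∈ {1, 4}; ∂J/∂y = 4(y - 3)(y + 1)(y + 2) = 0 at y ∈ {-2, -1, 3}.
The Hessian is diagonal: diag(J_xx, J_yy). Second derivatives: J_xx(1)=18, J_xx(4)=-18; J_yy(-2)=20, J_yy(-1)=-16, J_yy(3)=80.
Local minima occur where both diagonal entries positive: (1, -2), (1, 3). Count: 2.

2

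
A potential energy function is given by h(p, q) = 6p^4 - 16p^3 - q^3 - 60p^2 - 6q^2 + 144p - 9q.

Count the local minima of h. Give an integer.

2

h separates as a function of p plus a function of q, so ∇h=0 decouples.
∂h/∂p = 24(p - 3)(p - 1)(p + 2) = 0 at p ∈ {-2, 1, 3}; ∂h/∂q = -3(q + 1)(q + 3) = 0 at q ∈ {-3, -1}.
The Hessian is diagonal: diag(h_pp, h_qq). Second derivatives: h_pp(-2)=360, h_pp(1)=-144, h_pp(3)=240; h_qq(-3)=6, h_qq(-1)=-6.
Local minima occur where both diagonal entries positive: (-2, -3), (3, -3). Count: 2.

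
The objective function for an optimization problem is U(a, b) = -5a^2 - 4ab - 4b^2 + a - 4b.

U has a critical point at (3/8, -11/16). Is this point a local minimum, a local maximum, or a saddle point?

The Hessian of U is constant: H = [[-10, -4], [-4, -8]].
det(H) = (-10)·(-8) − (-4)² = 64.
det(H) > 0 and tr(H) = -18 < 0, so H is negative definite and the point is a local maximum.

local maximum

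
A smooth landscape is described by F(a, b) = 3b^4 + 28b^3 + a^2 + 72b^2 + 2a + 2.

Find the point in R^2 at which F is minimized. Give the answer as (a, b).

F(a,b) separates as P(a) + Q(b) + 2, so its minimum is min P + min Q + 2.
P'(a) = 2a + 2 vanishes at a ∈ {-1}; Q'(b) = 12b(b + 3)(b + 4) vanishes at b ∈ {-4, -3, 0}.
Local minima of P (where P''>0): P(-1)=-1. Local minima of Q: Q(-4)=128, Q(0)=0.
So the global minimum of F is P(-1) + Q(0) + 2 = -1 + 0 + 2 = 1, attained at (-1, 0).

(-1, 0)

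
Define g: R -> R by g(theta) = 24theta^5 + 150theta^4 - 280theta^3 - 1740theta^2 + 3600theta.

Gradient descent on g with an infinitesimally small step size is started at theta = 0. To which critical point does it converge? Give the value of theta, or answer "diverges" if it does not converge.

-3

g'(theta) = 120(theta - 2)(theta - 1)(theta + 3)(theta + 5), so g'(0) = 3600.
Gradient descent moves in the -g' direction, i.e. theta is decreasing.
The nearest critical point in that direction is theta = -3, where g'' = 4800 > 0 (a local minimum). The iterate converges there.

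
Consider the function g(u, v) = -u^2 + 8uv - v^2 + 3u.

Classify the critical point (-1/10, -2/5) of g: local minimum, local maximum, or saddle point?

saddle point

The Hessian of g is constant: H = [[-2, 8], [8, -2]].
det(H) = (-2)·(-2) − 8² = -60.
Since det(H) < 0, H is indefinite and the critical point is a saddle point.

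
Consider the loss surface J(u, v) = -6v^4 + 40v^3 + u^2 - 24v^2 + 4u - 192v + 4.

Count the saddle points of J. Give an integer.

J separates as a function of u plus a function of v, so ∇J=0 decouples.
∂J/∂u = 2(u + 2) = 0 at u ∈ {-2}; ∂J/∂v = -24(v - 4)(v - 2)(v + 1) = 0 at v ∈ {-1, 2, 4}.
The Hessian is diagonal: diag(J_uu, J_vv). Second derivatives: J_uu(-2)=2; J_vv(-1)=-360, J_vv(2)=144, J_vv(4)=-240.
Saddle points occur where the two diagonal entries have opposite signs: (-2, -1), (-2, 4). Count: 2.

2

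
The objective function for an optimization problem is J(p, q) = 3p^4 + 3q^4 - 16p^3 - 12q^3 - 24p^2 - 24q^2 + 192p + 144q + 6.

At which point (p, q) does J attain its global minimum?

J(p,q) separates as A(p) + B(q) + 6, so its minimum is min A + min B + 6.
A'(p) = 12(p - 4)(p - 2)(p + 2) vanishes at p ∈ {-2, 2, 4}; B'(q) = 12(q - 3)(q - 2)(q + 2) vanishes at q ∈ {-2, 2, 3}.
Local minima of A (where A''>0): A(-2)=-304, A(4)=128. Local minima of B: B(-2)=-240, B(3)=135.
So the global minimum of J is A(-2) + B(-2) + 6 = -304 − 240 + 6 = -538, attained at (-2, -2).

(-2, -2)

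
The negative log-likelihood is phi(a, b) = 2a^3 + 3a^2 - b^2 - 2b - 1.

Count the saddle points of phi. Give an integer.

1

phi separates as a function of a plus a function of b, so ∇phi=0 decouples.
∂phi/∂a = 6a(a + 1) = 0 at a ∈ {-1, 0}; ∂phi/∂b = -2(b + 1) = 0 at b ∈ {-1}.
The Hessian is diagonal: diag(phi_aa, phi_bb). Second derivatives: phi_aa(-1)=-6, phi_aa(0)=6; phi_bb(-1)=-2.
Saddle points occur where the two diagonal entries have opposite signs: (0, -1). Count: 1.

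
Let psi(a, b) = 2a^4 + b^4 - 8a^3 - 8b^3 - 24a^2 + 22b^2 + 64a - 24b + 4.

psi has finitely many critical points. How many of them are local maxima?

1

psi separates as a function of a plus a function of b, so ∇psi=0 decouples.
∂psi/∂a = 8(a - 4)(a - 1)(a + 2) = 0 at a ∈ {-2, 1, 4}; ∂psi/∂b = 4(b - 3)(b - 2)(b - 1) = 0 at b ∈ {1, 2, 3}.
The Hessian is diagonal: diag(psi_aa, psi_bb). Second derivatives: psi_aa(-2)=144, psi_aa(1)=-72, psi_aa(4)=144; psi_bb(1)=8, psi_bb(2)=-4, psi_bb(3)=8.
Local maxima occur where both diagonal entries negative: (1, 2). Count: 1.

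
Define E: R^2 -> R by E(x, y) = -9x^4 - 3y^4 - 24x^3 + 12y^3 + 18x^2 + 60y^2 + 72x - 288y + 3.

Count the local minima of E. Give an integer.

E separates as a function of x plus a function of y, so ∇E=0 decouples.
∂E/∂x = -36(x - 1)(x + 1)(x + 2) = 0 at x ∈ {-2, -1, 1}; ∂E/∂y = -12(y - 4)(y - 2)(y + 3) = 0 at y ∈ {-3, 2, 4}.
The Hessian is diagonal: diag(E_xx, E_yy). Second derivatives: E_xx(-2)=-108, E_xx(-1)=72, E_xx(1)=-216; E_yy(-3)=-420, E_yy(2)=120, E_yy(4)=-168.
Local minima occur where both diagonal entries positive: (-1, 2). Count: 1.

1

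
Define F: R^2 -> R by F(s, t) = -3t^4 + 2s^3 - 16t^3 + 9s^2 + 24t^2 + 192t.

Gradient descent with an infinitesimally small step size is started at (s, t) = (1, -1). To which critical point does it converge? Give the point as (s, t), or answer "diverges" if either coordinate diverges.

(0, -2)

F is separable, so gradient descent decouples: s follows -∂F/∂s, t follows -∂F/∂t.
∂F/∂s = 6s(s + 3); at s=1 this is 24, so s decreases.
∂F/∂t = -12(t - 2)(t + 2)(t + 4); at t=-1 this is 108, so t decreases.
s converges to its nearest critical value 0 (a local min of the s-part); t converges to -2. The iterate converges to (0, -2).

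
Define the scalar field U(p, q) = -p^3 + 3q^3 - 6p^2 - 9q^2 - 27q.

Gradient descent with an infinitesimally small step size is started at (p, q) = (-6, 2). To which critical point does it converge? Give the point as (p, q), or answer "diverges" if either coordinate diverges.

(-4, 3)

U is separable, so gradient descent decouples: p follows -∂U/∂p, q follows -∂U/∂q.
∂U/∂p = -3p(p + 4); at p=-6 this is -36, so p increases.
∂U/∂q = 9(q - 3)(q + 1); at q=2 this is -27, so q increases.
p converges to its nearest critical value -4 (a local min of the p-part); q converges to 3. The iterate converges to (-4, 3).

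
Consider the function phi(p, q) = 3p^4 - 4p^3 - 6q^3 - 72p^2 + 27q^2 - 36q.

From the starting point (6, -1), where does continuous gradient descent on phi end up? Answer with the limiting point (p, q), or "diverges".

phi is separable, so gradient descent decouples: p follows -∂phi/∂p, q follows -∂phi/∂q.
∂phi/∂p = 12p(p - 4)(p + 3); at p=6 this is 1296, so p decreases.
∂phi/∂q = -18(q - 2)(q - 1); at q=-1 this is -108, so q increases.
p converges to its nearest critical value 4 (a local min of the p-part); q converges to 1. The iterate converges to (4, 1).

(4, 1)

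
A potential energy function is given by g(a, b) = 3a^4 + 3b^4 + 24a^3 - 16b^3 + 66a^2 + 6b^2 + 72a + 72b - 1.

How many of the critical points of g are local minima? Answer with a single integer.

g separates as a function of a plus a function of b, so ∇g=0 decouples.
∂g/∂a = 12(a + 1)(a + 2)(a + 3) = 0 at a ∈ {-3, -2, -1}; ∂g/∂b = 12(b - 3)(b - 2)(b + 1) = 0 at b ∈ {-1, 2, 3}.
The Hessian is diagonal: diag(g_aa, g_bb). Second derivatives: g_aa(-3)=24, g_aa(-2)=-12, g_aa(-1)=24; g_bb(-1)=144, g_bb(2)=-36, g_bb(3)=48.
Local minima occur where both diagonal entries positive: (-3, -1), (-3, 3), (-1, -1), (-1, 3). Count: 4.

4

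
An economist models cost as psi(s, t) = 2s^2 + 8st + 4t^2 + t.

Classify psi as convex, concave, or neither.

psi is quadratic, so its Hessian is the constant matrix H = [[4, 8], [8, 8]].
det(H) = -32, tr(H) = 12.
det(H) < 0, so H is indefinite: neither convex nor concave.

neither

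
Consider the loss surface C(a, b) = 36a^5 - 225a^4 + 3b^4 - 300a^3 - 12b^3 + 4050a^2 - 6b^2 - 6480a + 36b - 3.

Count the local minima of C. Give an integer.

4

C separates as a function of a plus a function of b, so ∇C=0 decouples.
∂C/∂a = 180(a - 4)(a - 3)(a - 1)(a + 3) = 0 at a ∈ {-3, 1, 3, 4}; ∂C/∂b = 12(b - 3)(b - 1)(b + 1) = 0 at b ∈ {-1, 1, 3}.
The Hessian is diagonal: diag(C_aa, C_bb). Second derivatives: C_aa(-3)=-30240, C_aa(1)=4320, C_aa(3)=-2160, C_aa(4)=3780; C_bb(-1)=96, C_bb(1)=-48, C_bb(3)=96.
Local minima occur where both diagonal entries positive: (1, -1), (1, 3), (4, -1), (4, 3). Count: 4.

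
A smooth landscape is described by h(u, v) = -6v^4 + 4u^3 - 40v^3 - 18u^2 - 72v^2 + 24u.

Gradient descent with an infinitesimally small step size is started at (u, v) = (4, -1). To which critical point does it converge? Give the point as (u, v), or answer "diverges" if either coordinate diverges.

(2, -2)

h is separable, so gradient descent decouples: u follows -∂h/∂u, v follows -∂h/∂v.
∂h/∂u = 12(u - 2)(u - 1); at u=4 this is 72, so u decreases.
∂h/∂v = -24v(v + 2)(v + 3); at v=-1 this is 48, so v decreases.
u converges to its nearest critical value 2 (a local min of the u-part); v converges to -2. The iterate converges to (2, -2).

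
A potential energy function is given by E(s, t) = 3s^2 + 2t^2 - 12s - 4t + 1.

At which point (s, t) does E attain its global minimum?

(2, 1)

E(s,t) separates as P(s) + Q(t) + 1, so its minimum is min P + min Q + 1.
P'(s) = 6s - 12 vanishes at s ∈ {2}; Q'(t) = 4(t - 1) vanishes at t ∈ {1}.
Local minima of P (where P''>0): P(2)=-12. Local minima of Q: Q(1)=-2.
So the global minimum of E is P(2) + Q(1) + 1 = -12 − 2 + 1 = -13, attained at (2, 1).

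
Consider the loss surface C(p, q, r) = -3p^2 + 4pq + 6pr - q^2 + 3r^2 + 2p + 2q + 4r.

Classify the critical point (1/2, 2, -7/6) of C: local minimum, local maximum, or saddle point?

The Hessian is constant: H = [[-6, 4, 6], [4, -2, 0], [6, 0, 6]].
Leading principal minors: Δ₁ = -6, Δ₂ = -4, Δ₃ = 48.
The minors fit neither the all-positive nor the alternating-sign pattern, so H is indefinite: a saddle point.

saddle point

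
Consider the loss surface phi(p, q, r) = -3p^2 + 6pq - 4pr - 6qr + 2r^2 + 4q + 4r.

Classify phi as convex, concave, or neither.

phi is quadratic, so its Hessian is the constant matrix H = [[-6, 6, -4], [6, 0, -6], [-4, -6, 4]].
Leading principal minors: -6, -36, 360.
Neither pattern holds ⇒ H is indefinite ⇒ neither convex nor concave.

neither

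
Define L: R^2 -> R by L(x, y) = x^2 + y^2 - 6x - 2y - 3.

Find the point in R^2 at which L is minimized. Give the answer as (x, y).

L(x,y) separates as P(x) + Q(y) − 3, so its minimum is min P + min Q − 3.
P'(x) = 2x - 6 vanishes at x ∈ {3}; Q'(y) = 2y - 2 vanishes at y ∈ {1}.
Local minima of P (where P''>0): P(3)=-9. Local minima of Q: Q(1)=-1.
So the global minimum of L is P(3) + Q(1) − 3 = -9 − 1 − 3 = -13, attained at (3, 1).

(3, 1)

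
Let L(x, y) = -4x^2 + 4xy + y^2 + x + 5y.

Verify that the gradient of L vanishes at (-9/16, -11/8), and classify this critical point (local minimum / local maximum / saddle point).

saddle point

∇L = (-8x + 4y + 1, 4x + 2y + 5); substituting (-9/16, -11/8) gives ∇L = (0, 0), so (-9/16, -11/8) is indeed a critical point.
The Hessian of L is constant: H = [[-8, 4], [4, 2]].
det(H) = (-8)·2 − 4² = -32.
Since det(H) < 0, H is indefinite and the critical point is a saddle point.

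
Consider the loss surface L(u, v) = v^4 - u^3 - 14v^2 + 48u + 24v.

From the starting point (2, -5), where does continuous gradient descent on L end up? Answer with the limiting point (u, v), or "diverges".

(-4, -3)

L is separable, so gradient descent decouples: u follows -∂L/∂u, v follows -∂L/∂v.
∂L/∂u = -3(u - 4)(u + 4); at u=2 this is 36, so u decreases.
∂L/∂v = 4(v - 2)(v - 1)(v + 3); at v=-5 this is -336, so v increases.
u converges to its nearest critical value -4 (a local min of the u-part); v converges to -3. The iterate converges to (-4, -3).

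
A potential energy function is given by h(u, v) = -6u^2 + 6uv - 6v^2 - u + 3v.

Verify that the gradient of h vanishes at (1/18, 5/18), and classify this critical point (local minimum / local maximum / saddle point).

local maximum

∇h = (-12u + 6v - 1, 6u - 12v + 3); substituting (1/18, 5/18) gives ∇h = (0, 0), so (1/18, 5/18) is indeed a critical point.
The Hessian of h is constant: H = [[-12, 6], [6, -12]].
det(H) = (-12)·(-12) − 6² = 108.
det(H) > 0 and tr(H) = -24 < 0, so H is negative definite and the point is a local maximum.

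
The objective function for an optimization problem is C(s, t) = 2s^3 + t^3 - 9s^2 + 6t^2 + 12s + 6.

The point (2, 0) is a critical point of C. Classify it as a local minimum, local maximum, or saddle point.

The mixed partial ∂²C/∂s∂t is 0, so the Hessian at any point is diag(C_ss, C_tt) = diag(6(2s - 3), 6(t + 2)).
At (2, 0): H = diag(6, 12).
Both eigenvalues are positive, so H is positive definite: a local minimum.

local minimum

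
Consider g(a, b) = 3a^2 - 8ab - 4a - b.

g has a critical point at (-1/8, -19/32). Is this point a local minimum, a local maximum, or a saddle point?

The Hessian of g is constant: H = [[6, -8], [-8, 0]].
det(H) = 6·0 − (-8)² = -64.
Since det(H) < 0, H is indefinite and the critical point is a saddle point.

saddle point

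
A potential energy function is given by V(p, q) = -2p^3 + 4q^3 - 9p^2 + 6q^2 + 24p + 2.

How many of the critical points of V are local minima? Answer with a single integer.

V separates as a function of p plus a function of q, so ∇V=0 decouples.
∂V/∂p = -6(p - 1)(p + 4) = 0 at p ∈ {-4, 1}; ∂V/∂q = 12q(q + 1) = 0 at q ∈ {-1, 0}.
The Hessian is diagonal: diag(V_pp, V_qq). Second derivatives: V_pp(-4)=30, V_pp(1)=-30; V_qq(-1)=-12, V_qq(0)=12.
Local minima occur where both diagonal entries positive: (-4, 0). Count: 1.

1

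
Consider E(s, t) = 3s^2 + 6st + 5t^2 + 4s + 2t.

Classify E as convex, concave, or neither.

E is quadratic, so its Hessian is the constant matrix H = [[6, 6], [6, 10]].
det(H) = 24, tr(H) = 16.
det(H) > 0 and tr(H) > 0, so H is positive definite everywhere: convex.

convex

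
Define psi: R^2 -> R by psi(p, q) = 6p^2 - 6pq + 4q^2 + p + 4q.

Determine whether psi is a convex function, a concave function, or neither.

convex

psi is quadratic, so its Hessian is the constant matrix H = [[12, -6], [-6, 8]].
det(H) = 60, tr(H) = 20.
det(H) > 0 and tr(H) > 0, so H is positive definite everywhere: convex.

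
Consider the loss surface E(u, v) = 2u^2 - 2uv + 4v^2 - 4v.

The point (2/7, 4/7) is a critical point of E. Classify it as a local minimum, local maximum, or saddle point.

local minimum

The Hessian of E is constant: H = [[4, -2], [-2, 8]].
det(H) = 4·8 − (-2)² = 28.
det(H) > 0 and tr(H) = 12 > 0, so H is positive definite and the point is a local minimum.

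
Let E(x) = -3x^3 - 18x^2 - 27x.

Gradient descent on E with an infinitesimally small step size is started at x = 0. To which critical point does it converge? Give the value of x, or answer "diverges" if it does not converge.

diverges

E'(x) = -9(x + 1)(x + 3), so E'(0) = -27.
Gradient descent moves in the -E' direction, i.e. x is increasing.
There is no critical point above x=0, and E' keeps the same sign, so the iterate runs off to +∞.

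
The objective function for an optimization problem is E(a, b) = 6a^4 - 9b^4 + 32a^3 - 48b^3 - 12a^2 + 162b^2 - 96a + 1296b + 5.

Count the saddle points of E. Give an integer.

5

E separates as a function of a plus a function of b, so ∇E=0 decouples.
∂E/∂a = 24(a - 1)(a + 1)(a + 4) = 0 at a ∈ {-4, -1, 1}; ∂E/∂b = -36(b - 3)(b + 3)(b + 4) = 0 at b ∈ {-4, -3, 3}.
The Hessian is diagonal: diag(E_aa, E_bb). Second derivatives: E_aa(-4)=360, E_aa(-1)=-144, E_aa(1)=240; E_bb(-4)=-252, E_bb(-3)=216, E_bb(3)=-1512.
Saddle points occur where the two diagonal entries have opposite signs: (-4, -4), (-4, 3), (-1, -3), (1, -4), (1, 3). Count: 5.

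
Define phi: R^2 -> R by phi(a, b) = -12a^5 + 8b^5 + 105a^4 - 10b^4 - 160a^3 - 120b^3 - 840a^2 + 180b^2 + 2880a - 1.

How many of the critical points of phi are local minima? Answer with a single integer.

phi separates as a function of a plus a function of b, so ∇phi=0 decouples.
∂phi/∂a = -60(a - 4)(a - 3)(a - 2)(a + 2) = 0 at a ∈ {-2, 2, 3, 4}; ∂phi/∂b = 40b(b - 3)(b - 1)(b + 3) = 0 at b ∈ {-3, 0, 1, 3}.
The Hessian is diagonal: diag(phi_aa, phi_bb). Second derivatives: phi_aa(-2)=7200, phi_aa(2)=-480, phi_aa(3)=300, phi_aa(4)=-720; phi_bb(-3)=-2880, phi_bb(0)=360, phi_bb(1)=-320, phi_bb(3)=1440.
Local minima occur where both diagonal entries positive: (-2, 0), (-2, 3), (3, 0), (3, 3). Count: 4.

4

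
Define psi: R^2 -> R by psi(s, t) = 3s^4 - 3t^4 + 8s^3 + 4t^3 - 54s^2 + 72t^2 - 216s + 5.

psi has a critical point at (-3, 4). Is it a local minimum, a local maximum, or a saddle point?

The mixed partial ∂²psi/∂s∂t is 0, so the Hessian at any point is diag(psi_ss, psi_tt) = diag(12(3s^2 + 4s - 9), 12(-3t^2 + 2t + 12)).
At (-3, 4): H = diag(72, -336).
The eigenvalues have opposite signs, so H is indefinite: a saddle point.

saddle point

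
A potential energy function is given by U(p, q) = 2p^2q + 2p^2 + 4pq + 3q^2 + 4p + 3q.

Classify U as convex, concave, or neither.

The term 2p^2q is cubic, so the Hessian is not constant.
∂²U/∂p² = 4q + 4, which takes both signs as q varies (negative for sufficiently negative q). A diagonal entry of the Hessian changing sign means the Hessian is neither positive- nor negative-semidefinite on all of R^2.

neither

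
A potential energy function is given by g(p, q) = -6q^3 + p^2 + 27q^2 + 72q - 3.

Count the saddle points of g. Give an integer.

1

g separates as a function of p plus a function of q, so ∇g=0 decouples.
∂g/∂p = 2p = 0 at p ∈ {0}; ∂g/∂q = -18(q - 4)(q + 1) = 0 at q ∈ {-1, 4}.
The Hessian is diagonal: diag(g_pp, g_qq). Second derivatives: g_pp(0)=2; g_qq(-1)=90, g_qq(4)=-90.
Saddle points occur where the two diagonal entries have opposite signs: (0, 4). Count: 1.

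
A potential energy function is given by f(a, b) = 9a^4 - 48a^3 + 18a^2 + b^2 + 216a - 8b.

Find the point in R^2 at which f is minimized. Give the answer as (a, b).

f(a,b) separates as P(a) + Q(b), so its minimum is min P + min Q.
P'(a) = 36(a - 3)(a - 2)(a + 1) vanishes at a ∈ {-1, 2, 3}; Q'(b) = 2b - 8 vanishes at b ∈ {4}.
Local minima of P (where P''>0): P(-1)=-141, P(3)=243. Local minima of Q: Q(4)=-16.
So the global minimum of f is P(-1) + Q(4) = -141 − 16 = -157, attained at (-1, 4).

(-1, 4)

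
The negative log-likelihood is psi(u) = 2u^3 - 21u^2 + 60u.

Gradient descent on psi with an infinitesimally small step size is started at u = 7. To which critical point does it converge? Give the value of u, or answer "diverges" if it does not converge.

5

psi'(u) = 6(u - 5)(u - 2), so psi'(7) = 60.
Gradient descent moves in the -psi' direction, i.e. u is decreasing.
The nearest critical point in that direction is u = 5, where psi'' = 18 > 0 (a local minimum). The iterate converges there.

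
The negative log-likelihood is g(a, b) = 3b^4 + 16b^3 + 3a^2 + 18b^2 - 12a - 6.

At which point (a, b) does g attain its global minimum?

(2, -3)

g(a,b) separates as P(a) + Q(b) − 6, so its minimum is min P + min Q − 6.
P'(a) = 6a - 12 vanishes at a ∈ {2}; Q'(b) = 12b(b + 1)(b + 3) vanishes at b ∈ {-3, -1, 0}.
Local minima of P (where P''>0): P(2)=-12. Local minima of Q: Q(-3)=-27, Q(0)=0.
So the global minimum of g is P(2) + Q(-3) − 6 = -12 − 27 − 6 = -45, attained at (2, -3).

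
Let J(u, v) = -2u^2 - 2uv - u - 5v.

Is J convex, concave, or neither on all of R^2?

J is quadratic, so its Hessian is the constant matrix H = [[-4, -2], [-2, 0]].
det(H) = -4, tr(H) = -4.
det(H) < 0, so H is indefinite: neither convex nor concave.

neither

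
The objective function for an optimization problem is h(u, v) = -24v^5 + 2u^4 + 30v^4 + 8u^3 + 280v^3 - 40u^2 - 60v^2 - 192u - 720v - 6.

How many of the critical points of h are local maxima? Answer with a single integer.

h separates as a function of u plus a function of v, so ∇h=0 decouples.
∂h/∂u = 8(u - 3)(u + 2)(u + 4) = 0 at u ∈ {-4, -2, 3}; ∂h/∂v = -120(v - 3)(v - 1)(v + 1)(v + 2) = 0 at v ∈ {-2, -1, 1, 3}.
The Hessian is diagonal: diag(h_uu, h_vv). Second derivatives: h_uu(-4)=112, h_uu(-2)=-80, h_uu(3)=280; h_vv(-2)=1800, h_vv(-1)=-960, h_vv(1)=1440, h_vv(3)=-4800.
Local maxima occur where both diagonal entries negative: (-2, -1), (-2, 3). Count: 2.

2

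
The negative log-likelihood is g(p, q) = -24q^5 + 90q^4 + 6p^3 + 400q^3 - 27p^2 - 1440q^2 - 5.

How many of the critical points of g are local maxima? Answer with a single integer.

2

g separates as a function of p plus a function of q, so ∇g=0 decouples.
∂g/∂p = 18p(p - 3) = 0 at p ∈ {0, 3}; ∂g/∂q = -120q(q - 4)(q - 2)(q + 3) = 0 at q ∈ {-3, 0, 2, 4}.
The Hessian is diagonal: diag(g_pp, g_qq). Second derivatives: g_pp(0)=-54, g_pp(3)=54; g_qq(-3)=12600, g_qq(0)=-2880, g_qq(2)=2400, g_qq(4)=-6720.
Local maxima occur where both diagonal entries negative: (0, 0), (0, 4). Count: 2.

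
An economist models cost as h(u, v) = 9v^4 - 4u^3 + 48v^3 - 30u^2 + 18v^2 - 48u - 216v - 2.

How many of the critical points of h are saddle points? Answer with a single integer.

3

h separates as a function of u plus a function of v, so ∇h=0 decouples.
∂h/∂u = -12(u + 1)(u + 4) = 0 at u ∈ {-4, -1}; ∂h/∂v = 36(v - 1)(v + 2)(v + 3) = 0 at v ∈ {-3, -2, 1}.
The Hessian is diagonal: diag(h_uu, h_vv). Second derivatives: h_uu(-4)=36, h_uu(-1)=-36; h_vv(-3)=144, h_vv(-2)=-108, h_vv(1)=432.
Saddle points occur where the two diagonal entries have opposite signs: (-4, -2), (-1, -3), (-1, 1). Count: 3.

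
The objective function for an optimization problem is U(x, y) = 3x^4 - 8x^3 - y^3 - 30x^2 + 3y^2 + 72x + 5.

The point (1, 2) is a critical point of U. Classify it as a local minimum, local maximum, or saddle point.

local maximum

The mixed partial ∂²U/∂x∂y is 0, so the Hessian at any point is diag(U_xx, U_yy) = diag(12(3x^2 - 4x - 5), 6(-y + 1)).
At (1, 2): H = diag(-72, -6).
Both eigenvalues are negative, so H is negative definite: a local maximum.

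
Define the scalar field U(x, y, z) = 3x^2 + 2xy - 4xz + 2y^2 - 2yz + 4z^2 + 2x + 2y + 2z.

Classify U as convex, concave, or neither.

U is quadratic, so its Hessian is the constant matrix H = [[6, 2, -4], [2, 4, -2], [-4, -2, 8]].
Leading principal minors: 6, 20, 104.
All positive ⇒ H ≻ 0 ⇒ convex.

convex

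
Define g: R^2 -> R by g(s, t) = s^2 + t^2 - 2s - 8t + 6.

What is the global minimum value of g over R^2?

-11

g(s,t) separates as P(s) + Q(t) + 6, so its minimum is min P + min Q + 6.
P'(s) = 2s - 2 vanishes at s ∈ {1}; Q'(t) = 2(t - 4) vanishes at t ∈ {4}.
Local minima of P (where P''>0): P(1)=-1. Local minima of Q: Q(4)=-16.
So the global minimum of g is P(1) + Q(4) + 6 = -1 − 16 + 6 = -11, attained at (1, 4).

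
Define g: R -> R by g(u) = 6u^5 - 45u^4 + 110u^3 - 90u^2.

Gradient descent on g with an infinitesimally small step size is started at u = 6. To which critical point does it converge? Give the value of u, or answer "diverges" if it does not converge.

3

g'(u) = 30u(u - 3)(u - 2)(u - 1), so g'(6) = 10800.
Gradient descent moves in the -g' direction, i.e. u is decreasing.
The nearest critical point in that direction is u = 3, where g'' = 180 > 0 (a local minimum). The iterate converges there.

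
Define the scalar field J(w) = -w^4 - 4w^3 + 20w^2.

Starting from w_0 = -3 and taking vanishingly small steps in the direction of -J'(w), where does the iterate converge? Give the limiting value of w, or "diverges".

J'(w) = -4w(w - 2)(w + 5), so J'(-3) = -120.
Gradient descent moves in the -J' direction, i.e. w is increasing.
The nearest critical point in that direction is w = 0, where J'' = 40 > 0 (a local minimum). The iterate converges there.

0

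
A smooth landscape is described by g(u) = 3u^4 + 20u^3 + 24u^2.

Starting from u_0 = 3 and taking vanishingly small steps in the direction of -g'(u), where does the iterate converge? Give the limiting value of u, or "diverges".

0

g'(u) = 12u(u + 1)(u + 4), so g'(3) = 1008.
Gradient descent moves in the -g' direction, i.e. u is decreasing.
The nearest critical point in that direction is u = 0, where g'' = 48 > 0 (a local minimum). The iterate converges there.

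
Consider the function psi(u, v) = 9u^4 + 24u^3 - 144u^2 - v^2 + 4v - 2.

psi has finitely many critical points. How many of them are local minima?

0

psi separates as a function of u plus a function of v, so ∇psi=0 decouples.
∂psi/∂u = 36u(u - 2)(u + 4) = 0 at u ∈ {-4, 0, 2}; ∂psi/∂v = -2(v - 2) = 0 at v ∈ {2}.
The Hessian is diagonal: diag(psi_uu, psi_vv). Second derivatives: psi_uu(-4)=864, psi_uu(0)=-288, psi_uu(2)=432; psi_vv(2)=-2.
Local minima occur where both diagonal entries positive: none. Count: 0.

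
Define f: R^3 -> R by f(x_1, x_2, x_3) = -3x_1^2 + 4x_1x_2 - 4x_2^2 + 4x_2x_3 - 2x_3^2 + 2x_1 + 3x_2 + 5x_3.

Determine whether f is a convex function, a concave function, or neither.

concave

f is quadratic, so its Hessian is the constant matrix H = [[-6, 4, 0], [4, -8, 4], [0, 4, -4]].
Leading principal minors: -6, 32, -32.
Signs alternate −, +, − ⇒ H ≺ 0 ⇒ concave.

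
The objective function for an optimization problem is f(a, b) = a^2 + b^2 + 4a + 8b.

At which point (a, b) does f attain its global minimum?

f(a,b) separates as P(a) + Q(b), so its minimum is min P + min Q.
P'(a) = 2a + 4 vanishes at a ∈ {-2}; Q'(b) = 2b + 8 vanishes at b ∈ {-4}.
Local minima of P (where P''>0): P(-2)=-4. Local minima of Q: Q(-4)=-16.
So the global minimum of f is P(-2) + Q(-4) = -4 − 16 = -20, attained at (-2, -4).

(-2, -4)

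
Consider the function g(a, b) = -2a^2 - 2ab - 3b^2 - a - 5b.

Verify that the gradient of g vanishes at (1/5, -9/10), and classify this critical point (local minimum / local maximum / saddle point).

local maximum

∇g = (-4a - 2b - 1, -2a - 6b - 5); substituting (1/5, -9/10) gives ∇g = (0, 0), so (1/5, -9/10) is indeed a critical point.
The Hessian of g is constant: H = [[-4, -2], [-2, -6]].
det(H) = (-4)·(-6) − (-2)² = 20.
det(H) > 0 and tr(H) = -10 < 0, so H is negative definite and the point is a local maximum.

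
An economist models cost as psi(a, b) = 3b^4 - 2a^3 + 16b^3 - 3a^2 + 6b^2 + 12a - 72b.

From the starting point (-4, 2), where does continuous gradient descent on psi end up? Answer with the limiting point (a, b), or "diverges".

(-2, 1)

psi is separable, so gradient descent decouples: a follows -∂psi/∂a, b follows -∂psi/∂b.
∂psi/∂a = -6(a - 1)(a + 2); at a=-4 this is -60, so a increases.
∂psi/∂b = 12(b - 1)(b + 2)(b + 3); at b=2 this is 240, so b decreases.
a converges to its nearest critical value -2 (a local min of the a-part); b converges to 1. The iterate converges to (-2, 1).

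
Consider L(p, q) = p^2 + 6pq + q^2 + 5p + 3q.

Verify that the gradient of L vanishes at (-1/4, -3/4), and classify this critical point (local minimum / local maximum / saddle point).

saddle point

∇L = (2p + 6q + 5, 6p + 2q + 3); substituting (-1/4, -3/4) gives ∇L = (0, 0), so (-1/4, -3/4) is indeed a critical point.
The Hessian of L is constant: H = [[2, 6], [6, 2]].
det(H) = 2·2 − 6² = -32.
Since det(H) < 0, H is indefinite and the critical point is a saddle point.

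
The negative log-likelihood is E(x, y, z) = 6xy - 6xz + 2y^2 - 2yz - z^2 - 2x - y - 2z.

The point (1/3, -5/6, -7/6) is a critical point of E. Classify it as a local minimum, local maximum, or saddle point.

The Hessian is constant: H = [[0, 6, -6], [6, 4, -2], [-6, -2, -2]].
Leading principal minors: Δ₁ = 0, Δ₂ = -36, Δ₃ = 72.
The minors fit neither the all-positive nor the alternating-sign pattern, so H is indefinite: a saddle point.

saddle point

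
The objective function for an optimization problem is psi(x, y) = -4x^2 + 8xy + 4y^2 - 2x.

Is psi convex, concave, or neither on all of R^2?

neither

psi is quadratic, so its Hessian is the constant matrix H = [[-8, 8], [8, 8]].
det(H) = -128, tr(H) = 0.
det(H) < 0, so H is indefinite: neither convex nor concave.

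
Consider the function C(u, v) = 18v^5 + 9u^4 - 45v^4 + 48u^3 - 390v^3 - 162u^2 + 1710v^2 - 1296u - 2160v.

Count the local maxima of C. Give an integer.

2

C separates as a function of u plus a function of v, so ∇C=0 decouples.
∂C/∂u = 36(u - 3)(u + 3)(u + 4) = 0 at u ∈ {-4, -3, 3}; ∂C/∂v = 90(v - 3)(v - 2)(v - 1)(v + 4) = 0 at v ∈ {-4, 1, 2, 3}.
The Hessian is diagonal: diag(C_uu, C_vv). Second derivatives: C_uu(-4)=252, C_uu(-3)=-216, C_uu(3)=1512; C_vv(-4)=-18900, C_vv(1)=900, C_vv(2)=-540, C_vv(3)=1260.
Local maxima occur where both diagonal entries negative: (-3, -4), (-3, 2). Count: 2.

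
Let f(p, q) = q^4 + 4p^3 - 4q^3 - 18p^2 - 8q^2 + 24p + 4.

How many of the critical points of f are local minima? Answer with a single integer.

2

f separates as a function of p plus a function of q, so ∇f=0 decouples.
∂f/∂p = 12(p - 2)(p - 1) = 0 at p ∈ {1, 2}; ∂f/∂q = 4q(q - 4)(q + 1) = 0 at q ∈ {-1, 0, 4}.
The Hessian is diagonal: diag(f_pp, f_qq). Second derivatives: f_pp(1)=-12, f_pp(2)=12; f_qq(-1)=20, f_qq(0)=-16, f_qq(4)=80.
Local minima occur where both diagonal entries positive: (2, -1), (2, 4). Count: 2.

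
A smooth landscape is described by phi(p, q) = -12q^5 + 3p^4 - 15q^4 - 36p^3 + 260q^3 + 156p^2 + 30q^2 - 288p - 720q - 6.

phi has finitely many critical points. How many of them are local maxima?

2

phi separates as a function of p plus a function of q, so ∇phi=0 decouples.
∂phi/∂p = 12(p - 4)(p - 3)(p - 2) = 0 at p ∈ {2, 3, 4}; ∂phi/∂q = -60(q - 3)(q - 1)(q + 1)(q + 4) = 0 at q ∈ {-4, -1, 1, 3}.
The Hessian is diagonal: diag(phi_pp, phi_qq). Second derivatives: phi_pp(2)=24, phi_pp(3)=-12, phi_pp(4)=24; phi_qq(-4)=6300, phi_qq(-1)=-1440, phi_qq(1)=1200, phi_qq(3)=-3360.
Local maxima occur where both diagonal entries negative: (3, -1), (3, 3). Count: 2.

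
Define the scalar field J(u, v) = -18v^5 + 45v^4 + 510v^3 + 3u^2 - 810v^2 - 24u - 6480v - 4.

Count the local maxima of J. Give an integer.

J separates as a function of u plus a function of v, so ∇J=0 decouples.
∂J/∂u = 6(u - 4) = 0 at u ∈ {4}; ∂J/∂v = -90(v - 4)(v - 3)(v + 2)(v + 3) = 0 at v ∈ {-3, -2, 3, 4}.
The Hessian is diagonal: diag(J_uu, J_vv). Second derivatives: J_uu(4)=6; J_vv(-3)=3780, J_vv(-2)=-2700, J_vv(3)=2700, J_vv(4)=-3780.
Local maxima occur where both diagonal entries negative: none. Count: 0.

0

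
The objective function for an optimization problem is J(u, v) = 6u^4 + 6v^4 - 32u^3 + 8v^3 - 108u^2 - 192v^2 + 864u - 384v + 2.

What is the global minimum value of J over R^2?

-4772

J(u,v) separates as P(u) + Q(v) + 2, so its minimum is min P + min Q + 2.
P'(u) = 24(u - 4)(u - 3)(u + 3) vanishes at u ∈ {-3, 3, 4}; Q'(v) = 24(v - 4)(v + 1)(v + 4) vanishes at v ∈ {-4, -1, 4}.
Local minima of P (where P''>0): P(-3)=-2214, P(4)=1216. Local minima of Q: Q(-4)=-512, Q(4)=-2560.
So the global minimum of J is P(-3) + Q(4) + 2 = -2214 − 2560 + 2 = -4772, attained at (-3, 4).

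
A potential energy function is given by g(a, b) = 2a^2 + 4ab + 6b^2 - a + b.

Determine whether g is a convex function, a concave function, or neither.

g is quadratic, so its Hessian is the constant matrix H = [[4, 4], [4, 12]].
det(H) = 32, tr(H) = 16.
det(H) > 0 and tr(H) > 0, so H is positive definite everywhere: convex.

convex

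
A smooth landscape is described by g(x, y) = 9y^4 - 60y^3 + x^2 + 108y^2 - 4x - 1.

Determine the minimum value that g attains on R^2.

-5

g(x,y) separates as P(x) + Q(y) − 1, so its minimum is min P + min Q − 1.
P'(x) = 2x - 4 vanishes at x ∈ {2}; Q'(y) = 36y(y - 3)(y - 2) vanishes at y ∈ {0, 2, 3}.
Local minima of P (where P''>0): P(2)=-4. Local minima of Q: Q(0)=0, Q(3)=81.
So the global minimum of g is P(2) + Q(0) − 1 = -4 + 0 − 1 = -5, attained at (2, 0).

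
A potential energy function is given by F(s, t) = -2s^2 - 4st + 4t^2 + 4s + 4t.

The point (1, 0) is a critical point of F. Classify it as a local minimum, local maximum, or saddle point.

The Hessian of F is constant: H = [[-4, -4], [-4, 8]].
det(H) = (-4)·8 − (-4)² = -48.
Since det(H) < 0, H is indefinite and the critical point is a saddle point.

saddle point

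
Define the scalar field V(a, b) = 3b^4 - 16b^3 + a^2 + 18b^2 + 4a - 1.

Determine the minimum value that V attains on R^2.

-32

V(a,b) separates as P(a) + Q(b) − 1, so its minimum is min P + min Q − 1.
P'(a) = 2a + 4 vanishes at a ∈ {-2}; Q'(b) = 12b(b - 3)(b - 1) vanishes at b ∈ {0, 1, 3}.
Local minima of P (where P''>0): P(-2)=-4. Local minima of Q: Q(0)=0, Q(3)=-27.
So the global minimum of V is P(-2) + Q(3) − 1 = -4 − 27 − 1 = -32, attained at (-2, 3).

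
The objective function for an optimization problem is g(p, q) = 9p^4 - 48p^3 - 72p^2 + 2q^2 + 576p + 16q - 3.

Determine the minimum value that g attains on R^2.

g(p,q) separates as A(p) + B(q) − 3, so its minimum is min A + min B − 3.
A'(p) = 36(p - 4)(p - 2)(p + 2) vanishes at p ∈ {-2, 2, 4}; B'(q) = 4q + 16 vanishes at q ∈ {-4}.
Local minima of A (where A''>0): A(-2)=-912, A(4)=384. Local minima of B: B(-4)=-32.
So the global minimum of g is A(-2) + B(-4) − 3 = -912 − 32 − 3 = -947, attained at (-2, -4).

-947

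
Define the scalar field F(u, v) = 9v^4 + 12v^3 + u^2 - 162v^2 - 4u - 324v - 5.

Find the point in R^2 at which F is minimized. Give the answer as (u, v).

(2, 3)

F(u,v) separates as P(u) + Q(v) − 5, so its minimum is min P + min Q − 5.
P'(u) = 2u - 4 vanishes at u ∈ {2}; Q'(v) = 36(v - 3)(v + 1)(v + 3) vanishes at v ∈ {-3, -1, 3}.
Local minima of P (where P''>0): P(2)=-4. Local minima of Q: Q(-3)=-81, Q(3)=-1377.
So the global minimum of F is P(2) + Q(3) − 5 = -4 − 1377 − 5 = -1386, attained at (2, 3).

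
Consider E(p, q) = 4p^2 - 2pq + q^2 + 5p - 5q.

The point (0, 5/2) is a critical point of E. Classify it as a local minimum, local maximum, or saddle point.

local minimum

The Hessian of E is constant: H = [[8, -2], [-2, 2]].
det(H) = 8·2 − (-2)² = 12.
det(H) > 0 and tr(H) = 10 > 0, so H is positive definite and the point is a local minimum.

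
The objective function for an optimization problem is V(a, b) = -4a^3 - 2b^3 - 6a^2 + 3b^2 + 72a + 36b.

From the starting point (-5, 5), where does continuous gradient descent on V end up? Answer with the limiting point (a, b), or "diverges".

V is separable, so gradient descent decouples: a follows -∂V/∂a, b follows -∂V/∂b.
∂V/∂a = -12(a - 2)(a + 3); at a=-5 this is -168, so a increases.
∂V/∂b = -6(b - 3)(b + 2); at b=5 this is -84, so b increases.
The b-coordinate has no critical point in that direction and runs off to infinity.

diverges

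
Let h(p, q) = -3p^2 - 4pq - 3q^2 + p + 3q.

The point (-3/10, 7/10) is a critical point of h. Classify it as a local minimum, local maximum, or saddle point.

The Hessian of h is constant: H = [[-6, -4], [-4, -6]].
det(H) = (-6)·(-6) − (-4)² = 20.
det(H) > 0 and tr(H) = -12 < 0, so H is negative definite and the point is a local maximum.

local maximum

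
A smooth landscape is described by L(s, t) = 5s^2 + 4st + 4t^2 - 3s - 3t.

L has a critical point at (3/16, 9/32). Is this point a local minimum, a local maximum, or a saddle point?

The Hessian of L is constant: H = [[10, 4], [4, 8]].
det(H) = 10·8 − 4² = 64.
det(H) > 0 and tr(H) = 18 > 0, so H is positive definite and the point is a local minimum.

local minimum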